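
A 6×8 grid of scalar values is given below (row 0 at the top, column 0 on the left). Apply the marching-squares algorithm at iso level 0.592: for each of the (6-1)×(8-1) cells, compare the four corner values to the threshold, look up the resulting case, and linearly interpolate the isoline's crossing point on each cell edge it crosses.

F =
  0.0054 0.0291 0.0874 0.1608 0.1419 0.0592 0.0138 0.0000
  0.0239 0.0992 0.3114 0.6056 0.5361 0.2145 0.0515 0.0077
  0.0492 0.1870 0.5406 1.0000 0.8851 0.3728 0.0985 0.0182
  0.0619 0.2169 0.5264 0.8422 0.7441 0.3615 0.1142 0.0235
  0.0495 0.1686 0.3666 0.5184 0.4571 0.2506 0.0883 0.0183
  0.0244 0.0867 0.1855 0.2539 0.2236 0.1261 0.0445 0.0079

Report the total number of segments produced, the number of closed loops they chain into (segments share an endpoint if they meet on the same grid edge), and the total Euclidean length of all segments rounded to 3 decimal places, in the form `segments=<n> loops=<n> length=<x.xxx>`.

segments=10 loops=1 length=8.215

cell (0,2): code 0100 → (0.969,3.000)–(1.000,2.954)
cell (0,3): code 1000 → (1.000,3.196)–(0.969,3.000)
cell (1,2): code 0110 → (1.000,2.954)–(2.000,2.112)
cell (1,3): code 1101 → (1.160,4.000)–(1.000,3.196)
cell (1,4): code 1000 → (2.000,4.572)–(1.160,4.000)
cell (2,2): code 0110 → (2.000,2.112)–(3.000,2.208)
cell (2,4): code 1001 → (3.000,4.398)–(2.000,4.572)
cell (3,2): code 0010 → (3.000,2.208)–(3.773,3.000)
cell (3,3): code 0011 → (3.773,3.000)–(3.530,4.000)
cell (3,4): code 0001 → (3.530,4.000)–(3.000,4.398)
total: 10 segments, chained into 1 closed loop(s), length Σ = 8.214914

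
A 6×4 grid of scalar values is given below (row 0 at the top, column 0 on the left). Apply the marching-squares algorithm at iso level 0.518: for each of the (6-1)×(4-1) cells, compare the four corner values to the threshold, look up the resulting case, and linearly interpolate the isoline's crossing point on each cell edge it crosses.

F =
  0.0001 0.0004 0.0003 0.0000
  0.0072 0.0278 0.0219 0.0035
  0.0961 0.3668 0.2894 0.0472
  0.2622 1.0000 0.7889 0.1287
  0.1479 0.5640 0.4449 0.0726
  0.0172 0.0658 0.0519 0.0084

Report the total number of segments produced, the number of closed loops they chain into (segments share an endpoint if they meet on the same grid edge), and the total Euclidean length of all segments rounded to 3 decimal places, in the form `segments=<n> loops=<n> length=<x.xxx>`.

segments=8 loops=1 length=5.923

cell (2,0): code 0100 → (2.239,1.000)–(3.000,0.347)
cell (2,1): code 1100 → (2.458,2.000)–(2.239,1.000)
cell (2,2): code 1000 → (3.000,2.410)–(2.458,2.000)
cell (3,0): code 0110 → (3.000,0.347)–(4.000,0.889)
cell (3,1): code 1011 → (4.000,1.386)–(3.788,2.000)
cell (3,2): code 0001 → (3.788,2.000)–(3.000,2.410)
cell (4,0): code 0010 → (4.000,0.889)–(4.092,1.000)
cell (4,1): code 0001 → (4.092,1.000)–(4.000,1.386)
total: 8 segments, chained into 1 closed loop(s), length Σ = 5.923311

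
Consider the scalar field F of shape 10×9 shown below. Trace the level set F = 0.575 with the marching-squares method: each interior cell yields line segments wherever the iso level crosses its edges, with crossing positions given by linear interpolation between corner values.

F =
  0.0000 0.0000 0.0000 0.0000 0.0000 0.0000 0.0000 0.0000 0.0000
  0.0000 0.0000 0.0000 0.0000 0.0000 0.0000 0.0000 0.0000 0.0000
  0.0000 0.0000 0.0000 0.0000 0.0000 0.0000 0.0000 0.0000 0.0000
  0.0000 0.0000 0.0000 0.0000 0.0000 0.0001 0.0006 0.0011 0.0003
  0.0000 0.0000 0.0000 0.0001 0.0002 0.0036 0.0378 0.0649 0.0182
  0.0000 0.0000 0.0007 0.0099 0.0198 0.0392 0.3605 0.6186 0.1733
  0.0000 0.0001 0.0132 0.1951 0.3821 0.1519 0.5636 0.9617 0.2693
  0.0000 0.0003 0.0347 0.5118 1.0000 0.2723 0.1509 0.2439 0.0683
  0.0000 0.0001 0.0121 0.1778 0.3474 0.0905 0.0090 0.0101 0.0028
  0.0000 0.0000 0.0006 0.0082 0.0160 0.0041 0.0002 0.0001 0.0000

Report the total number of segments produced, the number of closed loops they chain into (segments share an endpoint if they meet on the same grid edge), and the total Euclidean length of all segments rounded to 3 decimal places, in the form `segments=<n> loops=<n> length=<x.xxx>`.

segments=10 loops=2 length=8.556

cell (4,6): code 0100 → (4.921,7.000)–(5.000,6.831)
cell (4,7): code 1000 → (5.000,7.098)–(4.921,7.000)
cell (5,6): code 0110 → (5.000,6.831)–(6.000,6.029)
cell (5,7): code 1001 → (6.000,7.558)–(5.000,7.098)
cell (6,3): code 0100 → (6.312,4.000)–(7.000,3.129)
cell (6,4): code 1000 → (7.000,4.584)–(6.312,4.000)
cell (6,6): code 0010 → (6.000,6.029)–(6.539,7.000)
cell (6,7): code 0001 → (6.539,7.000)–(6.000,7.558)
cell (7,3): code 0010 → (7.000,3.129)–(7.651,4.000)
cell (7,4): code 0001 → (7.651,4.000)–(7.000,4.584)
total: 10 segments, chained into 2 closed loop(s), length Σ = 8.555616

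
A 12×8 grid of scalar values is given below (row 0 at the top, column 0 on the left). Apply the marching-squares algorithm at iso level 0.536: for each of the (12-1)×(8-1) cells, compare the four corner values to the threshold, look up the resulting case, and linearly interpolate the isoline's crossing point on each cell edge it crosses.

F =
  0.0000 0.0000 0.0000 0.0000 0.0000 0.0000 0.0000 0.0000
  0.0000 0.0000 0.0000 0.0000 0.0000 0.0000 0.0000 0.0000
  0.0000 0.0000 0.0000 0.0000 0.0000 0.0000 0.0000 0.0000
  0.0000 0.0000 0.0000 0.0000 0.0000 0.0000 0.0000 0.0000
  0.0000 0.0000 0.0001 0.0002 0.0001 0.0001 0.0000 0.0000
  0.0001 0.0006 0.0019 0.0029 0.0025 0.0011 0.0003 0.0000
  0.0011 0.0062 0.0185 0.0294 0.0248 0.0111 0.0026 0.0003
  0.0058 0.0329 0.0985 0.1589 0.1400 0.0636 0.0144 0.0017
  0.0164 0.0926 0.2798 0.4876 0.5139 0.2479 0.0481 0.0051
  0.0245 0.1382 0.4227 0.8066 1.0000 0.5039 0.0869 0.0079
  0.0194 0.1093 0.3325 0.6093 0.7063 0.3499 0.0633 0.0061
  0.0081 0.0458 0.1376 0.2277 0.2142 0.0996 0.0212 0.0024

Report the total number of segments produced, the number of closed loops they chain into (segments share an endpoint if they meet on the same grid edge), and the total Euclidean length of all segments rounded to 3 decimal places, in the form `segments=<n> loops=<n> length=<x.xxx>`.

cell (8,2): code 0100 → (8.152,3.000)–(9.000,2.295)
cell (8,3): code 1100 → (8.045,4.000)–(8.152,3.000)
cell (8,4): code 1000 → (9.000,4.935)–(8.045,4.000)
cell (9,2): code 0110 → (9.000,2.295)–(10.000,2.735)
cell (9,4): code 1001 → (10.000,4.478)–(9.000,4.935)
cell (10,2): code 0010 → (10.000,2.735)–(10.192,3.000)
cell (10,3): code 0011 → (10.192,3.000)–(10.346,4.000)
cell (10,4): code 0001 → (10.346,4.000)–(10.000,4.478)
total: 8 segments, chained into 1 closed loop(s), length Σ = 7.566055

segments=8 loops=1 length=7.566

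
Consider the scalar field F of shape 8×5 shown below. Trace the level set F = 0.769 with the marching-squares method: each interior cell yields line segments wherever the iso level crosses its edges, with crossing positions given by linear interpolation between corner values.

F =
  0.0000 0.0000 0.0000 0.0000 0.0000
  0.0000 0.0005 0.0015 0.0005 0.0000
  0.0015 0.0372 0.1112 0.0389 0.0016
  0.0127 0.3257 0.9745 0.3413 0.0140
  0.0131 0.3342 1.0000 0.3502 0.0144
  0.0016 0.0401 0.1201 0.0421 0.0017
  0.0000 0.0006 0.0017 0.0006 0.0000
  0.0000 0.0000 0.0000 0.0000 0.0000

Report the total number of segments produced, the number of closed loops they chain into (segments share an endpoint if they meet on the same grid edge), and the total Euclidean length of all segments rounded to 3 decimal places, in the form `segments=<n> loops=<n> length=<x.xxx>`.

cell (2,1): code 0100 → (2.762,2.000)–(3.000,1.683)
cell (2,2): code 1000 → (3.000,2.325)–(2.762,2.000)
cell (3,1): code 0110 → (3.000,1.683)–(4.000,1.653)
cell (3,2): code 1001 → (4.000,2.355)–(3.000,2.325)
cell (4,1): code 0010 → (4.000,1.653)–(4.263,2.000)
cell (4,2): code 0001 → (4.263,2.000)–(4.000,2.355)
total: 6 segments, chained into 1 closed loop(s), length Σ = 3.676639

segments=6 loops=1 length=3.677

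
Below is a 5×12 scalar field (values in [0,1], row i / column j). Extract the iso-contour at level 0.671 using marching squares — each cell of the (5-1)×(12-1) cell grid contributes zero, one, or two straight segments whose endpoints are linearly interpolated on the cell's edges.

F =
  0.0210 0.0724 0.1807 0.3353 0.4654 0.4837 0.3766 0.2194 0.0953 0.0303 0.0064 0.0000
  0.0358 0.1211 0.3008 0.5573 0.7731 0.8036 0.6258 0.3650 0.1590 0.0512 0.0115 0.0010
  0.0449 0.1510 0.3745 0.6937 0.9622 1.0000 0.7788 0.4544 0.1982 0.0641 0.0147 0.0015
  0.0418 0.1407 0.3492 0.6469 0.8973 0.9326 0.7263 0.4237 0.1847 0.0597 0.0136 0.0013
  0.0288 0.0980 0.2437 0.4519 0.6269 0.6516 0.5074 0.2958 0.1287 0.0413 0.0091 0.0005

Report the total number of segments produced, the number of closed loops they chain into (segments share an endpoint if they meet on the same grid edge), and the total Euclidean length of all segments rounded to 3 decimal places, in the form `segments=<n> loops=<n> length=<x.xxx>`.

segments=14 loops=1 length=10.552

cell (0,3): code 0100 → (0.668,4.000)–(1.000,3.527)
cell (0,4): code 1100 → (0.585,5.000)–(0.668,4.000)
cell (0,5): code 1000 → (1.000,5.746)–(0.585,5.000)
cell (1,2): code 0100 → (1.834,3.000)–(2.000,2.929)
cell (1,3): code 1110 → (1.000,3.527)–(1.834,3.000)
cell (1,5): code 1101 → (1.295,6.000)–(1.000,5.746)
cell (1,6): code 1000 → (2.000,6.332)–(1.295,6.000)
cell (2,2): code 0010 → (2.000,2.929)–(2.485,3.000)
cell (2,3): code 0111 → (2.485,3.000)–(3.000,3.096)
cell (2,6): code 1001 → (3.000,6.183)–(2.000,6.332)
cell (3,3): code 0010 → (3.000,3.096)–(3.837,4.000)
cell (3,4): code 0011 → (3.837,4.000)–(3.931,5.000)
cell (3,5): code 0011 → (3.931,5.000)–(3.253,6.000)
cell (3,6): code 0001 → (3.253,6.000)–(3.000,6.183)
total: 14 segments, chained into 1 closed loop(s), length Σ = 10.551929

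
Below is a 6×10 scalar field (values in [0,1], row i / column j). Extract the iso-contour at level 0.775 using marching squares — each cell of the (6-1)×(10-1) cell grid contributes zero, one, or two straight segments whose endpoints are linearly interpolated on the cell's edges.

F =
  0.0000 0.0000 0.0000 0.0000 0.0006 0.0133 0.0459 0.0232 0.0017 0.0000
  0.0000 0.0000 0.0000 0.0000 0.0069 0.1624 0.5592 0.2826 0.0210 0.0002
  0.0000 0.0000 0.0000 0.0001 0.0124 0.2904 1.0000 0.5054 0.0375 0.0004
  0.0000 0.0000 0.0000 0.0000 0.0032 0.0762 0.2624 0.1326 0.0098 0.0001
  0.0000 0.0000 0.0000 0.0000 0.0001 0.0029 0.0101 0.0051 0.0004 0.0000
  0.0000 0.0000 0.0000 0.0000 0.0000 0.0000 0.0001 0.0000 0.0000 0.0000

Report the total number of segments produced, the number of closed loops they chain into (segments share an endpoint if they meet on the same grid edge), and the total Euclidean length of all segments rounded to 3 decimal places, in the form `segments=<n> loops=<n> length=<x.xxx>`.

cell (1,5): code 0100 → (1.490,6.000)–(2.000,5.683)
cell (1,6): code 1000 → (2.000,6.455)–(1.490,6.000)
cell (2,5): code 0010 → (2.000,5.683)–(2.305,6.000)
cell (2,6): code 0001 → (2.305,6.000)–(2.000,6.455)
total: 4 segments, chained into 1 closed loop(s), length Σ = 2.272346

segments=4 loops=1 length=2.272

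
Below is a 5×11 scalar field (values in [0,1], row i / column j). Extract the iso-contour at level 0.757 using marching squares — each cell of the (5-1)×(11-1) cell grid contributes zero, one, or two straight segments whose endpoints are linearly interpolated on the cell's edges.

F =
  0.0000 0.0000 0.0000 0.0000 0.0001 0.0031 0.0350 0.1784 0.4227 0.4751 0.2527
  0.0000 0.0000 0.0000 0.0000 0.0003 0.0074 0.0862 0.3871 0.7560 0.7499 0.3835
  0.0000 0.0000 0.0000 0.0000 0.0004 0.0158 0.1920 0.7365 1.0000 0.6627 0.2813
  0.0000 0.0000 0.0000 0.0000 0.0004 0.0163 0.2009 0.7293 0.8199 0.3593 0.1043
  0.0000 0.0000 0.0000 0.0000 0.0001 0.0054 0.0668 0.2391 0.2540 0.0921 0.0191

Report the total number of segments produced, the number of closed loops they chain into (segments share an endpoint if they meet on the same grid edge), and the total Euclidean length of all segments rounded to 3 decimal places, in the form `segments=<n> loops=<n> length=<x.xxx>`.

cell (1,7): code 0100 → (1.004,8.000)–(2.000,7.078)
cell (1,8): code 1000 → (2.000,8.720)–(1.004,8.000)
cell (2,7): code 0110 → (2.000,7.078)–(3.000,7.306)
cell (2,8): code 1001 → (3.000,8.137)–(2.000,8.720)
cell (3,7): code 0010 → (3.000,7.306)–(3.111,8.000)
cell (3,8): code 0001 → (3.111,8.000)–(3.000,8.137)
total: 6 segments, chained into 1 closed loop(s), length Σ = 5.649266

segments=6 loops=1 length=5.649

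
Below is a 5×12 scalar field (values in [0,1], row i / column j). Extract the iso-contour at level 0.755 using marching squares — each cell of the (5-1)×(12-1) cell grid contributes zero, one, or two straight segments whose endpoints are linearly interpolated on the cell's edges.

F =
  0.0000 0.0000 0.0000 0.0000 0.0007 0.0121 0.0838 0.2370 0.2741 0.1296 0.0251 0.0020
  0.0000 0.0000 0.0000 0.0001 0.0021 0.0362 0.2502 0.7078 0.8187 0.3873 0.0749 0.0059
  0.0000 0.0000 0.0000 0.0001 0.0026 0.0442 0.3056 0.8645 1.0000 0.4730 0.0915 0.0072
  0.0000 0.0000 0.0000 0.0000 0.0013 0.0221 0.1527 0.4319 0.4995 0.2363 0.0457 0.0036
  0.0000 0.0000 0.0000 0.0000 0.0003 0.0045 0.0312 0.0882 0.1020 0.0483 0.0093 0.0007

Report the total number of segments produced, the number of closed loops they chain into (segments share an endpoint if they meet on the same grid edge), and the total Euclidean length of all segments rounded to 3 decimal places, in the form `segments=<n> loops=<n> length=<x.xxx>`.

cell (0,7): code 0100 → (0.883,8.000)–(1.000,7.426)
cell (0,8): code 1000 → (1.000,8.148)–(0.883,8.000)
cell (1,6): code 0100 → (1.301,7.000)–(2.000,6.804)
cell (1,7): code 1110 → (1.000,7.426)–(1.301,7.000)
cell (1,8): code 1001 → (2.000,8.465)–(1.000,8.148)
cell (2,6): code 0010 → (2.000,6.804)–(2.253,7.000)
cell (2,7): code 0011 → (2.253,7.000)–(2.490,8.000)
cell (2,8): code 0001 → (2.490,8.000)–(2.000,8.465)
total: 8 segments, chained into 1 closed loop(s), length Σ = 5.093550

segments=8 loops=1 length=5.094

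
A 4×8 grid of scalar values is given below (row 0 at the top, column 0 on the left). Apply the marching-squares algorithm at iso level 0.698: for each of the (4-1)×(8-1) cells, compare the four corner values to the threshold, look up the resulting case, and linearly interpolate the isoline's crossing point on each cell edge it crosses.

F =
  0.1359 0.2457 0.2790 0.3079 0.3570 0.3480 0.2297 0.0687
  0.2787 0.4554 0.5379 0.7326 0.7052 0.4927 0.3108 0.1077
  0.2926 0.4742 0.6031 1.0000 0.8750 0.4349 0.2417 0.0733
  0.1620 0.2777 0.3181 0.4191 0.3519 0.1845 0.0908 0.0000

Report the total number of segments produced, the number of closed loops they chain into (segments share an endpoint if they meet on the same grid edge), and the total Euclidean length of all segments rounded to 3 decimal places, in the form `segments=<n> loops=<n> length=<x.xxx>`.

cell (0,2): code 0100 → (0.919,3.000)–(1.000,2.822)
cell (0,3): code 1100 → (0.979,4.000)–(0.919,3.000)
cell (0,4): code 1000 → (1.000,4.034)–(0.979,4.000)
cell (1,2): code 0110 → (1.000,2.822)–(2.000,2.239)
cell (1,4): code 1001 → (2.000,4.402)–(1.000,4.034)
cell (2,2): code 0010 → (2.000,2.239)–(2.520,3.000)
cell (2,3): code 0011 → (2.520,3.000)–(2.338,4.000)
cell (2,4): code 0001 → (2.338,4.000)–(2.000,4.402)
total: 8 segments, chained into 1 closed loop(s), length Σ = 5.923801

segments=8 loops=1 length=5.924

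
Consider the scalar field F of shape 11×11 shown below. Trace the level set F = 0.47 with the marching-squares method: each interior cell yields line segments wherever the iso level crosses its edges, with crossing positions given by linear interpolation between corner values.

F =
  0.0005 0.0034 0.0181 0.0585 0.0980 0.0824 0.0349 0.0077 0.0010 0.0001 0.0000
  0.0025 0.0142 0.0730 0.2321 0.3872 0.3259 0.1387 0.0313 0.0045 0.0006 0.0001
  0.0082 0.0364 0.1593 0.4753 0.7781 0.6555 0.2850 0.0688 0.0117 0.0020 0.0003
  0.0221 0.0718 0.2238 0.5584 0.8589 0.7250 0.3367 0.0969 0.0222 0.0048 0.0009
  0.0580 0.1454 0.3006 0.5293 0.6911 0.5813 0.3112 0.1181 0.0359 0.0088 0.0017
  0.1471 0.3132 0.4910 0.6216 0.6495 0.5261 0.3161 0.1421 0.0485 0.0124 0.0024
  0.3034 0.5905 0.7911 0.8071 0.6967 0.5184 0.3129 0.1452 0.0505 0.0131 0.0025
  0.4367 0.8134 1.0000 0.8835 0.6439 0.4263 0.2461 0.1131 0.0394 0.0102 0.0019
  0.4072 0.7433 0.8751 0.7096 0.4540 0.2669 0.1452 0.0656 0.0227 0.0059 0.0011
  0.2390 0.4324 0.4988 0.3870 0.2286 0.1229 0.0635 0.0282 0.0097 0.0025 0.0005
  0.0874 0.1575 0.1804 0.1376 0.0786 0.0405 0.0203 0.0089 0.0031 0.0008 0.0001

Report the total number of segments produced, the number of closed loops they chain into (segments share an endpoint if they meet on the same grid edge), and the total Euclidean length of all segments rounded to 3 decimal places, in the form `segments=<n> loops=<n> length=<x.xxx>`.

cell (1,2): code 0100 → (1.978,3.000)–(2.000,2.983)
cell (1,3): code 1100 → (1.212,4.000)–(1.978,3.000)
cell (1,4): code 1100 → (1.437,5.000)–(1.212,4.000)
cell (1,5): code 1000 → (2.000,5.501)–(1.437,5.000)
cell (2,2): code 0110 → (2.000,2.983)–(3.000,2.736)
cell (2,5): code 1001 → (3.000,5.657)–(2.000,5.501)
cell (3,2): code 0110 → (3.000,2.736)–(4.000,2.741)
cell (3,5): code 1001 → (4.000,5.412)–(3.000,5.657)
cell (4,1): code 0100 → (4.890,2.000)–(5.000,1.882)
cell (4,2): code 1110 → (4.000,2.741)–(4.890,2.000)
cell (4,5): code 1001 → (5.000,5.267)–(4.000,5.412)
cell (5,0): code 0100 → (5.565,1.000)–(6.000,0.580)
cell (5,1): code 1110 → (5.000,1.882)–(5.565,1.000)
cell (5,5): code 1001 → (6.000,5.236)–(5.000,5.267)
cell (6,0): code 0110 → (6.000,0.580)–(7.000,0.088)
cell (6,4): code 1011 → (7.000,4.799)–(6.526,5.000)
cell (6,5): code 0001 → (6.526,5.000)–(6.000,5.236)
cell (7,0): code 0110 → (7.000,0.088)–(8.000,0.187)
cell (7,3): code 1011 → (8.000,3.937)–(7.916,4.000)
cell (7,4): code 0001 → (7.916,4.000)–(7.000,4.799)
cell (8,0): code 0010 → (8.000,0.187)–(8.879,1.000)
cell (8,1): code 0111 → (8.879,1.000)–(9.000,1.566)
cell (8,2): code 1011 → (9.000,2.258)–(8.743,3.000)
cell (8,3): code 0001 → (8.743,3.000)–(8.000,3.937)
cell (9,1): code 0010 → (9.000,1.566)–(9.090,2.000)
cell (9,2): code 0001 → (9.090,2.000)–(9.000,2.258)
total: 26 segments, chained into 1 closed loop(s), length Σ = 21.124553

segments=26 loops=1 length=21.125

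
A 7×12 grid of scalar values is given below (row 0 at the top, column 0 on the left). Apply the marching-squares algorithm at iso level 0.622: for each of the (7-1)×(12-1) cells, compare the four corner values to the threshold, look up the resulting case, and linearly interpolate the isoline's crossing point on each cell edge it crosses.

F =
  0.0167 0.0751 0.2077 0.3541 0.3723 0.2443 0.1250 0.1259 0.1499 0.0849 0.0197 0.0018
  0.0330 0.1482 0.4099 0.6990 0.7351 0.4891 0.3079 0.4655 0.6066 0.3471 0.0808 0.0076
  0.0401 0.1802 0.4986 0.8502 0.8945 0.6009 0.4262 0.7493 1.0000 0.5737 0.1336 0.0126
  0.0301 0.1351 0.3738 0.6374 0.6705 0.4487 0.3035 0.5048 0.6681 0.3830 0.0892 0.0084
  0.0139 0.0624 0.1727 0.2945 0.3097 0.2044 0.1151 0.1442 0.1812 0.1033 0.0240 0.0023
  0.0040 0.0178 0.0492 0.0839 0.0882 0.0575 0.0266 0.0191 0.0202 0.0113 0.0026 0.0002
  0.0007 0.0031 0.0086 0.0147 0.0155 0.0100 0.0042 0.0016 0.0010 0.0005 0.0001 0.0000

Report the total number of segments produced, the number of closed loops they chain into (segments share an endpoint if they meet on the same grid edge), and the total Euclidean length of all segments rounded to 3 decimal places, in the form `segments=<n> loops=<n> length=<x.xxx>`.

segments=18 loops=2 length=14.068

cell (0,2): code 0100 → (0.777,3.000)–(1.000,2.734)
cell (0,3): code 1100 → (0.688,4.000)–(0.777,3.000)
cell (0,4): code 1000 → (1.000,4.460)–(0.688,4.000)
cell (1,2): code 0110 → (1.000,2.734)–(2.000,2.351)
cell (1,4): code 1001 → (2.000,4.928)–(1.000,4.460)
cell (1,6): code 0100 → (1.551,7.000)–(2.000,6.606)
cell (1,7): code 1100 → (1.039,8.000)–(1.551,7.000)
cell (1,8): code 1000 → (2.000,8.887)–(1.039,8.000)
cell (2,2): code 0110 → (2.000,2.351)–(3.000,2.942)
cell (2,4): code 1001 → (3.000,4.219)–(2.000,4.928)
cell (2,6): code 0010 → (2.000,6.606)–(2.521,7.000)
cell (2,7): code 0111 → (2.521,7.000)–(3.000,7.718)
cell (2,8): code 1001 → (3.000,8.162)–(2.000,8.887)
cell (3,2): code 0010 → (3.000,2.942)–(3.045,3.000)
cell (3,3): code 0011 → (3.045,3.000)–(3.134,4.000)
cell (3,4): code 0001 → (3.134,4.000)–(3.000,4.219)
cell (3,7): code 0010 → (3.000,7.718)–(3.095,8.000)
cell (3,8): code 0001 → (3.095,8.000)–(3.000,8.162)
total: 18 segments, chained into 2 closed loop(s), length Σ = 14.068124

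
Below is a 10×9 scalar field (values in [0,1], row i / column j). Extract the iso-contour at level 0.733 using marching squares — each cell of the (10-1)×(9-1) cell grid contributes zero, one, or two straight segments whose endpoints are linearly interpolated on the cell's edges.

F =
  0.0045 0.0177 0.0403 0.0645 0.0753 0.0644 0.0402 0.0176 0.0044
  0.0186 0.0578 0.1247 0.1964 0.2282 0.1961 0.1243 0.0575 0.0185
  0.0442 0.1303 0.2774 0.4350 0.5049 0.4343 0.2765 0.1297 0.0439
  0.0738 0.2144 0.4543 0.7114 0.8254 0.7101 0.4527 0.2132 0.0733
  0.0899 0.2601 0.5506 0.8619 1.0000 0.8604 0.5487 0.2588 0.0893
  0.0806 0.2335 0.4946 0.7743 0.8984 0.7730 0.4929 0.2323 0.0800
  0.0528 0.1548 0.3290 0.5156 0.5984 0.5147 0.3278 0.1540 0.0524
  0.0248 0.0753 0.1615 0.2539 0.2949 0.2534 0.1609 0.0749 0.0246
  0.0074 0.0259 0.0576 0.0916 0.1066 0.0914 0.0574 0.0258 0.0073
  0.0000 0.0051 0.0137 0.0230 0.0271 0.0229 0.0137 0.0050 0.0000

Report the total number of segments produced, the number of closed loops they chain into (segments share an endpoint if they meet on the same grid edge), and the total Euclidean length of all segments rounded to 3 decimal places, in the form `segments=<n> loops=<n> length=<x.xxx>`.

segments=12 loops=1 length=8.740

cell (2,3): code 0100 → (2.712,4.000)–(3.000,3.189)
cell (2,4): code 1000 → (3.000,4.801)–(2.712,4.000)
cell (3,2): code 0100 → (3.144,3.000)–(4.000,2.586)
cell (3,3): code 1110 → (3.000,3.189)–(3.144,3.000)
cell (3,4): code 1101 → (3.152,5.000)–(3.000,4.801)
cell (3,5): code 1000 → (4.000,5.409)–(3.152,5.000)
cell (4,2): code 0110 → (4.000,2.586)–(5.000,2.852)
cell (4,5): code 1001 → (5.000,5.143)–(4.000,5.409)
cell (5,2): code 0010 → (5.000,2.852)–(5.160,3.000)
cell (5,3): code 0011 → (5.160,3.000)–(5.551,4.000)
cell (5,4): code 0011 → (5.551,4.000)–(5.155,5.000)
cell (5,5): code 0001 → (5.155,5.000)–(5.000,5.143)
total: 12 segments, chained into 1 closed loop(s), length Σ = 8.739762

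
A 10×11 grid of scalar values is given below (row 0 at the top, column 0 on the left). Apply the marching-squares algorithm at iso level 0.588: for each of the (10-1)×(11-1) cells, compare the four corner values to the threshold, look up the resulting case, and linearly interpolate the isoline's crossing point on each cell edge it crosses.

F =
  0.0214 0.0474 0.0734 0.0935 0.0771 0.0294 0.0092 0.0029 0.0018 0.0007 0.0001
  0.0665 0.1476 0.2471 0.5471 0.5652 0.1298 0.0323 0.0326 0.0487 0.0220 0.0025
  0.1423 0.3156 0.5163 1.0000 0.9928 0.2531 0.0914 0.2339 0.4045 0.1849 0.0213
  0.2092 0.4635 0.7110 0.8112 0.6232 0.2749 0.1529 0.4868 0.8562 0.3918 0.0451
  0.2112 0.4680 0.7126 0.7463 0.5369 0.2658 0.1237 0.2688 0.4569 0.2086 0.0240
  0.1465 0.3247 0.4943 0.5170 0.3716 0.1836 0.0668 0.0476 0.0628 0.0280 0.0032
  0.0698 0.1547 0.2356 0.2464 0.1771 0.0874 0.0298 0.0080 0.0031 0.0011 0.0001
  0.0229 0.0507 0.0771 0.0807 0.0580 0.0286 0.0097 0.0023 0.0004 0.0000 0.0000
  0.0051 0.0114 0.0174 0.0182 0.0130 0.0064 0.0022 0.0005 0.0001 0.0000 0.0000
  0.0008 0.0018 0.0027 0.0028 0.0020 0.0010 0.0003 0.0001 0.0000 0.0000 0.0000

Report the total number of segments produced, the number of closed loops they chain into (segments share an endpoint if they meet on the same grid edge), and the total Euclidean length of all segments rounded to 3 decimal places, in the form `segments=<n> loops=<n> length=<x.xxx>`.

cell (1,2): code 0100 → (1.090,3.000)–(2.000,2.148)
cell (1,3): code 1100 → (1.053,4.000)–(1.090,3.000)
cell (1,4): code 1000 → (2.000,4.547)–(1.053,4.000)
cell (2,1): code 0100 → (2.368,2.000)–(3.000,1.503)
cell (2,2): code 1110 → (2.000,2.148)–(2.368,2.000)
cell (2,4): code 1001 → (3.000,4.101)–(2.000,4.547)
cell (2,7): code 0100 → (2.406,8.000)–(3.000,7.274)
cell (2,8): code 1000 → (3.000,8.578)–(2.406,8.000)
cell (3,1): code 0110 → (3.000,1.503)–(4.000,1.491)
cell (3,3): code 1011 → (4.000,3.756)–(3.408,4.000)
cell (3,4): code 0001 → (3.408,4.000)–(3.000,4.101)
cell (3,7): code 0010 → (3.000,7.274)–(3.672,8.000)
cell (3,8): code 0001 → (3.672,8.000)–(3.000,8.578)
cell (4,1): code 0010 → (4.000,1.491)–(4.571,2.000)
cell (4,2): code 0011 → (4.571,2.000)–(4.690,3.000)
cell (4,3): code 0001 → (4.690,3.000)–(4.000,3.756)
total: 16 segments, chained into 2 closed loop(s), length Σ = 14.133919

segments=16 loops=2 length=14.134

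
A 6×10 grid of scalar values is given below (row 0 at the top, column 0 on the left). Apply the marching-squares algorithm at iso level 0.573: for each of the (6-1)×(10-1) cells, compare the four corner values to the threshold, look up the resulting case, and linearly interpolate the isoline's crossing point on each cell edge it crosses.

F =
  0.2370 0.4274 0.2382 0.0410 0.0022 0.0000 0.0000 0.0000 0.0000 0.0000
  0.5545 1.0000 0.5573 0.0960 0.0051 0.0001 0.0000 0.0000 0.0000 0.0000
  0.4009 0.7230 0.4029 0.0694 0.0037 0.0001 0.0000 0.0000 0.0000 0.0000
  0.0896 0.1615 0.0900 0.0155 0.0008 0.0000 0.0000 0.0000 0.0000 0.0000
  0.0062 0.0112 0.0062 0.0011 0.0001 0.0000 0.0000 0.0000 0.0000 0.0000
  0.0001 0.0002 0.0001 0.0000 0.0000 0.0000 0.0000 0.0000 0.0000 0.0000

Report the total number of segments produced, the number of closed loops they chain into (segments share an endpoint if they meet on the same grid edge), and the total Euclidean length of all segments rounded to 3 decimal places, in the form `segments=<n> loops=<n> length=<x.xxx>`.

cell (0,0): code 0100 → (0.254,1.000)–(1.000,0.042)
cell (0,1): code 1000 → (1.000,1.965)–(0.254,1.000)
cell (1,0): code 0110 → (1.000,0.042)–(2.000,0.534)
cell (1,1): code 1001 → (2.000,1.469)–(1.000,1.965)
cell (2,0): code 0010 → (2.000,0.534)–(2.267,1.000)
cell (2,1): code 0001 → (2.267,1.000)–(2.000,1.469)
total: 6 segments, chained into 1 closed loop(s), length Σ = 5.740916

segments=6 loops=1 length=5.741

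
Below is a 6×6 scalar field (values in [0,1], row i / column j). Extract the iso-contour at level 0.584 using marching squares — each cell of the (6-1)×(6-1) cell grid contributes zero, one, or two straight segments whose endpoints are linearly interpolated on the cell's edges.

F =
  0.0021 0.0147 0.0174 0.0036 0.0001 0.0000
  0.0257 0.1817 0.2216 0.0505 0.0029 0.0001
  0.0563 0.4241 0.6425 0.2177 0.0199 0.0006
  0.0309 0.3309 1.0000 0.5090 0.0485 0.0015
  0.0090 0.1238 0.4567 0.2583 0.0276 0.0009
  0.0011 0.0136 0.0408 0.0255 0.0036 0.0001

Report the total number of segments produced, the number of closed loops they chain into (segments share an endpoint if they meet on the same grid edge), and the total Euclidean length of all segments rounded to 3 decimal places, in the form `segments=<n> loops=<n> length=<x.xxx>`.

cell (1,1): code 0100 → (1.861,2.000)–(2.000,1.732)
cell (1,2): code 1000 → (2.000,2.138)–(1.861,2.000)
cell (2,1): code 0110 → (2.000,1.732)–(3.000,1.378)
cell (2,2): code 1001 → (3.000,2.847)–(2.000,2.138)
cell (3,1): code 0010 → (3.000,1.378)–(3.766,2.000)
cell (3,2): code 0001 → (3.766,2.000)–(3.000,2.847)
total: 6 segments, chained into 1 closed loop(s), length Σ = 4.912647

segments=6 loops=1 length=4.913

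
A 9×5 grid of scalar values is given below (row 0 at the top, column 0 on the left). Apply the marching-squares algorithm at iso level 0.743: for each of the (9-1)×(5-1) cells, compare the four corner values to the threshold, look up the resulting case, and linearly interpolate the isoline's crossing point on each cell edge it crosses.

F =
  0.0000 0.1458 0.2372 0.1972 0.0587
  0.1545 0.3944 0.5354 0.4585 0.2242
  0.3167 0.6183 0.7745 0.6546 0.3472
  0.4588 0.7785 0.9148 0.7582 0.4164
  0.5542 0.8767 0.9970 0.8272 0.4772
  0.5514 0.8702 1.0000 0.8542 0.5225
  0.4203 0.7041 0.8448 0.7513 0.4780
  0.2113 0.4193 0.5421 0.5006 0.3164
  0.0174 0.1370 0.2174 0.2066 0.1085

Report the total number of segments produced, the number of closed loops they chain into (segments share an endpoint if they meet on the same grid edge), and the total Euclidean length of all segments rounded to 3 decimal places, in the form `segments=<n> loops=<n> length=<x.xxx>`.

segments=16 loops=1 length=11.406

cell (1,1): code 0100 → (1.868,2.000)–(2.000,1.798)
cell (1,2): code 1000 → (2.000,2.263)–(1.868,2.000)
cell (2,0): code 0100 → (2.778,1.000)–(3.000,0.889)
cell (2,1): code 1110 → (2.000,1.798)–(2.778,1.000)
cell (2,2): code 1101 → (2.853,3.000)–(2.000,2.263)
cell (2,3): code 1000 → (3.000,3.044)–(2.853,3.000)
cell (3,0): code 0110 → (3.000,0.889)–(4.000,0.585)
cell (3,3): code 1001 → (4.000,3.241)–(3.000,3.044)
cell (4,0): code 0110 → (4.000,0.585)–(5.000,0.601)
cell (4,3): code 1001 → (5.000,3.335)–(4.000,3.241)
cell (5,0): code 0010 → (5.000,0.601)–(5.766,1.000)
cell (5,1): code 0111 → (5.766,1.000)–(6.000,1.276)
cell (5,3): code 1001 → (6.000,3.030)–(5.000,3.335)
cell (6,1): code 0010 → (6.000,1.276)–(6.336,2.000)
cell (6,2): code 0011 → (6.336,2.000)–(6.033,3.000)
cell (6,3): code 0001 → (6.033,3.000)–(6.000,3.030)
total: 16 segments, chained into 1 closed loop(s), length Σ = 11.406378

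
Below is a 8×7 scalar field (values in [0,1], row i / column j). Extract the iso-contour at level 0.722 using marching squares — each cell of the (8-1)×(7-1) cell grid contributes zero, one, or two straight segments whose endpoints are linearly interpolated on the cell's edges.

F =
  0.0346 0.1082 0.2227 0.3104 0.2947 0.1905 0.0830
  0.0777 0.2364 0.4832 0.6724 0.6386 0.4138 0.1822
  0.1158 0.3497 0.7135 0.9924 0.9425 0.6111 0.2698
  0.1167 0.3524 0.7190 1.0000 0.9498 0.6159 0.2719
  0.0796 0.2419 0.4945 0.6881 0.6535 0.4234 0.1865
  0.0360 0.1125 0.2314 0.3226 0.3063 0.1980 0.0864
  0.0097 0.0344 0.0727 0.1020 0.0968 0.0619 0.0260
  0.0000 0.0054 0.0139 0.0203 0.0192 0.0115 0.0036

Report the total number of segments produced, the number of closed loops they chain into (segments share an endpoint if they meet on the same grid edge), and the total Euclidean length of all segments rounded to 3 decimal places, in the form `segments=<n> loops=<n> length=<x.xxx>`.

cell (1,2): code 0100 → (1.155,3.000)–(2.000,2.030)
cell (1,3): code 1100 → (1.274,4.000)–(1.155,3.000)
cell (1,4): code 1000 → (2.000,4.665)–(1.274,4.000)
cell (2,2): code 0110 → (2.000,2.030)–(3.000,2.011)
cell (2,4): code 1001 → (3.000,4.682)–(2.000,4.665)
cell (3,2): code 0010 → (3.000,2.011)–(3.891,3.000)
cell (3,3): code 0011 → (3.891,3.000)–(3.769,4.000)
cell (3,4): code 0001 → (3.769,4.000)–(3.000,4.682)
total: 8 segments, chained into 1 closed loop(s), length Σ = 8.644945

segments=8 loops=1 length=8.645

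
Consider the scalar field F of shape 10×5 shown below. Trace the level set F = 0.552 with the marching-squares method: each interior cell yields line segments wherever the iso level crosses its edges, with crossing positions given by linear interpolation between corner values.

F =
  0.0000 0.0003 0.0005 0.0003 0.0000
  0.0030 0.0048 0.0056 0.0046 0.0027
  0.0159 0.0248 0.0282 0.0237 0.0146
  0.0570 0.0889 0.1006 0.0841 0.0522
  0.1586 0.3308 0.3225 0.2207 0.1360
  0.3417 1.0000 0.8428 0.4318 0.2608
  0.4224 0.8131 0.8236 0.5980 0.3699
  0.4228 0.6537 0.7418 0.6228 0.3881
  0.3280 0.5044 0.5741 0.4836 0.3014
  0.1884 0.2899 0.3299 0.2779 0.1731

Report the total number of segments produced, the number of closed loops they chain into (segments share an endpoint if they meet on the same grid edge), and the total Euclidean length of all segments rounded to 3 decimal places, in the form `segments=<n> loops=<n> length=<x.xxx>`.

segments=14 loops=1 length=10.663

cell (4,0): code 0100 → (4.331,1.000)–(5.000,0.319)
cell (4,1): code 1100 → (4.441,2.000)–(4.331,1.000)
cell (4,2): code 1000 → (5.000,2.708)–(4.441,2.000)
cell (5,0): code 0110 → (5.000,0.319)–(6.000,0.332)
cell (5,2): code 1101 → (5.723,3.000)–(5.000,2.708)
cell (5,3): code 1000 → (6.000,3.202)–(5.723,3.000)
cell (6,0): code 0110 → (6.000,0.332)–(7.000,0.560)
cell (6,3): code 1001 → (7.000,3.302)–(6.000,3.202)
cell (7,0): code 0010 → (7.000,0.560)–(7.681,1.000)
cell (7,1): code 0111 → (7.681,1.000)–(8.000,1.683)
cell (7,2): code 1011 → (8.000,2.244)–(7.509,3.000)
cell (7,3): code 0001 → (7.509,3.000)–(7.000,3.302)
cell (8,1): code 0010 → (8.000,1.683)–(8.090,2.000)
cell (8,2): code 0001 → (8.090,2.000)–(8.000,2.244)
total: 14 segments, chained into 1 closed loop(s), length Σ = 10.663500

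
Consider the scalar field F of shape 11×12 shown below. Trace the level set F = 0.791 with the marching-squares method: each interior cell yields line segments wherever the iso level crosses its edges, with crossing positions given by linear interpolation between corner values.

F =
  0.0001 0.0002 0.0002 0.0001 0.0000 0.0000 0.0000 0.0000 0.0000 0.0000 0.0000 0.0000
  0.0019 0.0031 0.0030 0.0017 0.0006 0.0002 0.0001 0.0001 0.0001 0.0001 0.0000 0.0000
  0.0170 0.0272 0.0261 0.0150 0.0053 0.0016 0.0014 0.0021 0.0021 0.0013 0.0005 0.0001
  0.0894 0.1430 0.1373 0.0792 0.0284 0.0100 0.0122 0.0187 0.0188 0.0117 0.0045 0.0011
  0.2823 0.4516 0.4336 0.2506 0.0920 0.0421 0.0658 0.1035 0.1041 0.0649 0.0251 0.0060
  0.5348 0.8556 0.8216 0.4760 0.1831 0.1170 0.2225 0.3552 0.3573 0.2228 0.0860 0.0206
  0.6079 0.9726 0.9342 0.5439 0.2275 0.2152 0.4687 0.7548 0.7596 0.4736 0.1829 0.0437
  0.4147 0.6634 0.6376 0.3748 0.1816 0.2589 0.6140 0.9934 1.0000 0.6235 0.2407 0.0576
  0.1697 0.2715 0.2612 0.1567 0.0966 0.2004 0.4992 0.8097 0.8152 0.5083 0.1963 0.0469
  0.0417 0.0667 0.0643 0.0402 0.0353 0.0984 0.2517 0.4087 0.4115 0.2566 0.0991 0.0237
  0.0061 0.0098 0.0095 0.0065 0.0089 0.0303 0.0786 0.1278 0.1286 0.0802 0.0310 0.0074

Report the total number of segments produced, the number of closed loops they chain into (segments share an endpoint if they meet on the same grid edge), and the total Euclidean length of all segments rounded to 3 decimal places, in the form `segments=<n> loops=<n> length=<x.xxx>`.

segments=16 loops=2 length=12.265

cell (4,0): code 0100 → (4.840,1.000)–(5.000,0.799)
cell (4,1): code 1100 → (4.921,2.000)–(4.840,1.000)
cell (4,2): code 1000 → (5.000,2.089)–(4.921,2.000)
cell (5,0): code 0110 → (5.000,0.799)–(6.000,0.502)
cell (5,2): code 1001 → (6.000,2.367)–(5.000,2.089)
cell (6,0): code 0010 → (6.000,0.502)–(6.587,1.000)
cell (6,1): code 0011 → (6.587,1.000)–(6.483,2.000)
cell (6,2): code 0001 → (6.483,2.000)–(6.000,2.367)
cell (6,6): code 0100 → (6.152,7.000)–(7.000,6.467)
cell (6,7): code 1100 → (6.131,8.000)–(6.152,7.000)
cell (6,8): code 1000 → (7.000,8.555)–(6.131,8.000)
cell (7,6): code 0110 → (7.000,6.467)–(8.000,6.940)
cell (7,8): code 1001 → (8.000,8.079)–(7.000,8.555)
cell (8,6): code 0010 → (8.000,6.940)–(8.047,7.000)
cell (8,7): code 0011 → (8.047,7.000)–(8.060,8.000)
cell (8,8): code 0001 → (8.060,8.000)–(8.000,8.079)
total: 16 segments, chained into 2 closed loop(s), length Σ = 12.264956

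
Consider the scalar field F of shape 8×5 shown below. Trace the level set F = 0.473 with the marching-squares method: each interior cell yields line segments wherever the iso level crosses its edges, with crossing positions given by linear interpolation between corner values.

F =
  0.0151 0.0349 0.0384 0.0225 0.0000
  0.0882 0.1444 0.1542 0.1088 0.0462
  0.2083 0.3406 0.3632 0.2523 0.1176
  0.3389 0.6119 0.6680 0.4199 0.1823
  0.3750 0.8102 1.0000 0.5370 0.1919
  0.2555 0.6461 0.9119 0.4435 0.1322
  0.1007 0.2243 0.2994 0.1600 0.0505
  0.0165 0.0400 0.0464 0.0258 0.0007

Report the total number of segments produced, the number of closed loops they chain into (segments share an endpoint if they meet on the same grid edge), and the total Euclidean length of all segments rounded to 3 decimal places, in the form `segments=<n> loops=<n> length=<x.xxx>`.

segments=12 loops=1 length=9.771

cell (2,0): code 0100 → (2.488,1.000)–(3.000,0.491)
cell (2,1): code 1100 → (2.360,2.000)–(2.488,1.000)
cell (2,2): code 1000 → (3.000,2.786)–(2.360,2.000)
cell (3,0): code 0110 → (3.000,0.491)–(4.000,0.225)
cell (3,2): code 1101 → (3.453,3.000)–(3.000,2.786)
cell (3,3): code 1000 → (4.000,3.185)–(3.453,3.000)
cell (4,0): code 0110 → (4.000,0.225)–(5.000,0.557)
cell (4,2): code 1011 → (5.000,2.937)–(4.684,3.000)
cell (4,3): code 0001 → (4.684,3.000)–(4.000,3.185)
cell (5,0): code 0010 → (5.000,0.557)–(5.410,1.000)
cell (5,1): code 0011 → (5.410,1.000)–(5.717,2.000)
cell (5,2): code 0001 → (5.717,2.000)–(5.000,2.937)
total: 12 segments, chained into 1 closed loop(s), length Σ = 9.770618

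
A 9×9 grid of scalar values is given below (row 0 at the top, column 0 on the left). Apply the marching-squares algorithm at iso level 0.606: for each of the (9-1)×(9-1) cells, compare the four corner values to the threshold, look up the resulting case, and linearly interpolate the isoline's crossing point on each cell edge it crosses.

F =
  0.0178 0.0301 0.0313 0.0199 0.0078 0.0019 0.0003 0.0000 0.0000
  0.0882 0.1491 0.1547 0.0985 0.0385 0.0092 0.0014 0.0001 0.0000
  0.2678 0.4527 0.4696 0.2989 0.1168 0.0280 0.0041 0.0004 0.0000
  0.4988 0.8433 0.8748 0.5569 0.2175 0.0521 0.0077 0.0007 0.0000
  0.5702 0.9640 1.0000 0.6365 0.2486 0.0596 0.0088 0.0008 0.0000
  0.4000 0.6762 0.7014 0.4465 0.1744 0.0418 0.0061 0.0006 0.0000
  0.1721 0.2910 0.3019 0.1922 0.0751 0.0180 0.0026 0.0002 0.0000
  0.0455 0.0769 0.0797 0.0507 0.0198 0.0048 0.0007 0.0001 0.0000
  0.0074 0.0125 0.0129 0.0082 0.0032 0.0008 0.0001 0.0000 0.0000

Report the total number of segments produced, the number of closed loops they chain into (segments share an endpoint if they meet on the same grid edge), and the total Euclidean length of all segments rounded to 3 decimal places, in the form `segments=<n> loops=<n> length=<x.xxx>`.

segments=12 loops=1 length=9.225

cell (2,0): code 0100 → (2.392,1.000)–(3.000,0.311)
cell (2,1): code 1100 → (2.337,2.000)–(2.392,1.000)
cell (2,2): code 1000 → (3.000,2.846)–(2.337,2.000)
cell (3,0): code 0110 → (3.000,0.311)–(4.000,0.091)
cell (3,2): code 1101 → (3.617,3.000)–(3.000,2.846)
cell (3,3): code 1000 → (4.000,3.079)–(3.617,3.000)
cell (4,0): code 0110 → (4.000,0.091)–(5.000,0.746)
cell (4,2): code 1011 → (5.000,2.374)–(4.161,3.000)
cell (4,3): code 0001 → (4.161,3.000)–(4.000,3.079)
cell (5,0): code 0010 → (5.000,0.746)–(5.182,1.000)
cell (5,1): code 0011 → (5.182,1.000)–(5.239,2.000)
cell (5,2): code 0001 → (5.239,2.000)–(5.000,2.374)
total: 12 segments, chained into 1 closed loop(s), length Σ = 9.225192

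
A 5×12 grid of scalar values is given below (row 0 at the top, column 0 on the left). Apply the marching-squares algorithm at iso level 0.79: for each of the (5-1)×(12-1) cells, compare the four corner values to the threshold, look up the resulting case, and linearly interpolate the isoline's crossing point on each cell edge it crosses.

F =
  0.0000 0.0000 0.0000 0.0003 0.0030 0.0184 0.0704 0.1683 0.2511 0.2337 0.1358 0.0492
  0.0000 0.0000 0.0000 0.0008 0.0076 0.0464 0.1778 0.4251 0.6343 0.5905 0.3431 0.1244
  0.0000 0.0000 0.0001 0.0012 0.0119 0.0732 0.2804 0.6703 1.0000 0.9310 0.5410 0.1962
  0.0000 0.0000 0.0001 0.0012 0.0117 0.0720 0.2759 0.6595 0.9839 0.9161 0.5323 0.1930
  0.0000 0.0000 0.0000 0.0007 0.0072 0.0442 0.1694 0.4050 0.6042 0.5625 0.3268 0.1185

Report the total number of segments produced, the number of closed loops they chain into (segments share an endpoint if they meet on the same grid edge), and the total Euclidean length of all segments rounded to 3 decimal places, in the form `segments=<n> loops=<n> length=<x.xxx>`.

segments=8 loops=1 length=6.704

cell (1,7): code 0100 → (1.426,8.000)–(2.000,7.363)
cell (1,8): code 1100 → (1.586,9.000)–(1.426,8.000)
cell (1,9): code 1000 → (2.000,9.362)–(1.586,9.000)
cell (2,7): code 0110 → (2.000,7.363)–(3.000,7.402)
cell (2,9): code 1001 → (3.000,9.329)–(2.000,9.362)
cell (3,7): code 0010 → (3.000,7.402)–(3.511,8.000)
cell (3,8): code 0011 → (3.511,8.000)–(3.357,9.000)
cell (3,9): code 0001 → (3.357,9.000)–(3.000,9.329)
total: 8 segments, chained into 1 closed loop(s), length Σ = 6.704206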